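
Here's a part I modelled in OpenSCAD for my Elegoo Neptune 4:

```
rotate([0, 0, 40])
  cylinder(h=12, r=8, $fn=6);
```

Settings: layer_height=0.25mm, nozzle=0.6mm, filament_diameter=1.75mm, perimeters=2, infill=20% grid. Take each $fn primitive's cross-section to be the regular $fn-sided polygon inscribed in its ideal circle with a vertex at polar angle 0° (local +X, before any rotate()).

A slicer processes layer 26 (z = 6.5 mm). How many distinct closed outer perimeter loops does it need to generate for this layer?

At z = 6.5 mm: the r=8 cylinder gives a regular 6-gon of circumradius 8 (constant along its height); (rotated 40° about Z; rotation is an isometry so areas/perimeters/island counts are preserved). The result has 1 disconnected region.

1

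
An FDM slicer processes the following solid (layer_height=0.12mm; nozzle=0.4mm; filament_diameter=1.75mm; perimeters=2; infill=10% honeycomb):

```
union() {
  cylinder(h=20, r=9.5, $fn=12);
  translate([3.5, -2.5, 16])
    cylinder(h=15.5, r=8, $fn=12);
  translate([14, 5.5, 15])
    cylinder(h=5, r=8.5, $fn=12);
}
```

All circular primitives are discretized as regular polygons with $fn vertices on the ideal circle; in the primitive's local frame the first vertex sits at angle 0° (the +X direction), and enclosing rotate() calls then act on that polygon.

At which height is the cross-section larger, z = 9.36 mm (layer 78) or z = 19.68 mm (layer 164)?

layer 164 (z = 19.68 mm)

Layer 78 (z = 9.36): the r=9.5 cylinder gives a regular 12-gon of circumradius 9.5 (constant along its height) (area = (12/2)·9.500²·sin(360°/12) = 270.75 mm²); the cylinder at (3.5, -2.5) is absent (z outside [16, 31.5]); the cylinder at (14, 5.5) is absent (z outside [15, 20]); Combining (union): only the r=9.5 cylinder is present, so the union is just that shape — area = 270.75 mm². So its area = 270.75 mm². Layer 164 (z = 19.68): the cylinder: section is a regular 12-gon, circumradius r=9.5 (area = (12/2)·9.500²·sin(360°/12) = 270.75 mm²); the r=8 cylinder at (3.5, -2.5) gives a regular 12-gon of circumradius 8 (constant along its height) (area = (12/2)·8.000²·sin(360°/12) = 192.00 mm²); the cylinder at (14, 5.5): section is a regular 12-gon, circumradius r=8.5 (area = (12/2)·8.500²·sin(360°/12) = 216.75 mm²); Taking the union: the regions partially overlap — summed areas 679.50 mm² minus the doubly-counted overlap 176.61 mm² gives 502.89 mm² — area = 502.89 mm². So its area = 502.89 mm². Layer 164 is larger (502.89 vs 270.75 mm²).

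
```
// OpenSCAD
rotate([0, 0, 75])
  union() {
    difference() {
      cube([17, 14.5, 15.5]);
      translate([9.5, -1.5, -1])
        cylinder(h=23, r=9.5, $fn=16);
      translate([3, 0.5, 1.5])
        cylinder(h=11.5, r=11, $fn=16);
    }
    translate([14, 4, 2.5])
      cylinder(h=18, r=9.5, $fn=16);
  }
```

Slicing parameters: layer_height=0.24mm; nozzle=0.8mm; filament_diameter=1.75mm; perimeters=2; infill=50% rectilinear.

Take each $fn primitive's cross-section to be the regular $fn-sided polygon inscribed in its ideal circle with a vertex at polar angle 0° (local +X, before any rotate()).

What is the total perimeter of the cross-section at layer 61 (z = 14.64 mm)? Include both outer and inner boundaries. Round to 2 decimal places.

86.20 mm

At z = 14.64 mm: the cube (footprint 17×14.5) is included at this height (perimeter 63.00 mm); the cylinder at (9.5, -1.5): section is a regular 16-gon, circumradius r=9.5 (perimeter = 2·16·9.500·sin(180°/16) = 59.31 mm); the cylinder at (3, 0.5) is not intersected at this z (z outside [1.5, 13]); Subtracting the remaining from the first: starting from the 17×14.5 cube, the r=9.5 cylinder at (9.5, -1.5) partially overlaps it — only the 105.70 mm² overlap (of its 276.30 mm²) is removed, clipping the outline — boundary = 64.37 mm; the cylinder at (14, 4): section is a regular 16-gon, circumradius r=9.5 (perimeter = 2·16·9.500·sin(180°/16) = 59.31 mm); Taking the union: the regions partially overlap (shared area 59.60 mm²), so the edge portions inside another operand are dropped and the merged outline is re-measured after clipping — boundary = 86.20 mm; (rotated 75° about Z; rotation is an isometry so areas/perimeters/island counts are preserved). Overall, the cross-section is a single solid region. Total boundary length (outer) = 86.20 mm.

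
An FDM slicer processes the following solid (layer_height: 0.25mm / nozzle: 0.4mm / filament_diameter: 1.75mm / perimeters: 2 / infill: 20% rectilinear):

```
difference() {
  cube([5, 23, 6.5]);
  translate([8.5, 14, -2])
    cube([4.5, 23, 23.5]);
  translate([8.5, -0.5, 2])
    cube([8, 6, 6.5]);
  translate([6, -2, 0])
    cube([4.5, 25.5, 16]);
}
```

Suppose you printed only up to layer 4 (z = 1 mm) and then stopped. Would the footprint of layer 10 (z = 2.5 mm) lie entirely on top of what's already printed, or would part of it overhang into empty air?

entirely on top

Compare the two slices. At z = 1: the cube is present — its section is the full 5×23 rectangle (area 115.00 mm²); the cube at (8.5, 14) is present — its section is the full 4.5×23 rectangle (area 103.50 mm²); the cube at (8.5, -0.5) is absent (z outside [2, 8.5]); the cube at (6, -2) (footprint 4.5×25.5) is included at this height (area 114.75 mm²); Taking the first minus the rest: starting from the 5×23 cube (115.00 mm²), the 4.5×23 cube at (8.5, 14) misses the remaining region (no effect); the 4.5×25.5 cube at (6, -2) misses the remaining region (no effect) — area = 115.00 mm². At z = 2.5: the 5×23 cube contributes its full rectangle (area 115.00 mm²); the 4.5×23 cube at (8.5, 14) contributes its full rectangle (area 103.50 mm²); the cube at (8.5, -0.5) is present — its section is the full 8×6 rectangle (area 48.00 mm²); the cube at (6, -2) is present — its section is the full 4.5×25.5 rectangle (area 114.75 mm²); Subtracting the remaining from the first: starting from the 5×23 cube (115.00 mm²), the 4.5×23 cube at (8.5, 14) misses the remaining region (no effect); the 8×6 cube at (8.5, -0.5) misses the remaining region (no effect); the 4.5×25.5 cube at (6, -2) misses the remaining region (no effect) — area = 115.00 mm². Checking containment: the cross-section at z = 2.5 is a subset of the cross-section at z = 1.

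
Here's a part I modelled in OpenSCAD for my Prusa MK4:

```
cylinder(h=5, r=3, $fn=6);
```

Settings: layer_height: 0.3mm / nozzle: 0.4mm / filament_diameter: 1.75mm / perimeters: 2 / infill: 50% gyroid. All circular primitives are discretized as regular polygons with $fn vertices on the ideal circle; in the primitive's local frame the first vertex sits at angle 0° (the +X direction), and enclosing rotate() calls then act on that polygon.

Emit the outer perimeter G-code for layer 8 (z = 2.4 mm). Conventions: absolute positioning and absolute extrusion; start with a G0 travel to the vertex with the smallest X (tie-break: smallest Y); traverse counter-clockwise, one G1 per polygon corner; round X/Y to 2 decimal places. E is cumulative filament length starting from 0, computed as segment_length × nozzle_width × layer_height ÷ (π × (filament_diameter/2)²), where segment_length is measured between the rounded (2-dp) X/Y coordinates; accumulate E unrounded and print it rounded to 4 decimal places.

G0 X-3.00 Y0.00 Z2.40
G1 X-1.50 Y-2.60 E0.1498
G1 X1.50 Y-2.60 E0.2994
G1 X3.00 Y0.00 E0.4492
G1 X1.50 Y2.60 E0.5989
G1 X-1.50 Y2.60 E0.7486
G1 X-3.00 Y0.00 E0.8984

At z = 2.4 mm: the cylinder: section is a regular 6-gon, circumradius r=3. The outline is a single polygon with 6 vertices. Extrusion per mm of travel: 0.4 × 0.3 / (π × 0.875²) = 0.049890. Accumulating E over each segment gives final E = 0.8984.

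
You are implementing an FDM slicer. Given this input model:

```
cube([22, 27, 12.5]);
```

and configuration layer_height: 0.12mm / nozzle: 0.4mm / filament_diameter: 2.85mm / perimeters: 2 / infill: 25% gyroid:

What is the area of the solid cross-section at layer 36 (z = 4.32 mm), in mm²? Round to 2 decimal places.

At z = 4.32 mm: the 22×27 cube contributes its full rectangle (area 594.00 mm²). Overall, the cross-section is a single solid region. Net area = 594.00 mm².

594.00 mm²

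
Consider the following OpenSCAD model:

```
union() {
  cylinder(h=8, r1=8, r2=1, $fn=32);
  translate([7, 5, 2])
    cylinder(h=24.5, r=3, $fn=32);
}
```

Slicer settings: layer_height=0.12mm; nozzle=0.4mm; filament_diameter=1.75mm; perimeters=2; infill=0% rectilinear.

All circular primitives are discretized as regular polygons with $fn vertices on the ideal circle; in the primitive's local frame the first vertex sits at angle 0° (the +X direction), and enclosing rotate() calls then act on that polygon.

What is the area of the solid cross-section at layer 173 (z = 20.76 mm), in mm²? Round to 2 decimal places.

At z = 20.76 mm: the cone is not intersected at this z (z outside [0, 8]); the r=3 cylinder at (7, 5) contributes a regular 32-gon of circumradius 3 (area = (32/2)·3.000²·sin(360°/32) = 28.09 mm²); Combining (union): only the r=3 cylinder at (7, 5) is present, so the union is just that shape — area = 28.09 mm². Overall, the cross-section is a single solid region. Net area = 28.09 mm².

28.09 mm²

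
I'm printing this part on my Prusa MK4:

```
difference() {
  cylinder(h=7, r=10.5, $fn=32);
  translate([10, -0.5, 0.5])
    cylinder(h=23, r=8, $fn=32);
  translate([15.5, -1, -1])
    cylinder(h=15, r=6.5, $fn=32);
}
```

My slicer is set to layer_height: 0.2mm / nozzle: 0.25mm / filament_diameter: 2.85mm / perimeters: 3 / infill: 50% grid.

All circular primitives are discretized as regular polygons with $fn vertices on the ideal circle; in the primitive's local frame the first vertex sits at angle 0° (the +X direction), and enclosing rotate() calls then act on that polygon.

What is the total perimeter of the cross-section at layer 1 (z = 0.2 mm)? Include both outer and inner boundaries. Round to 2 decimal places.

66.08 mm

At z = 0.2 mm: the cylinder: section is a regular 32-gon, circumradius r=10.5 (perimeter = 2·32·10.500·sin(180°/32) = 65.87 mm); the cylinder at (10, -0.5) is not intersected at this z (z outside [0.5, 23.5]); the r=6.5 cylinder at (15.5, -1) gives a regular 32-gon of circumradius 6.5 (constant along its height) (perimeter = 2·32·6.500·sin(180°/32) = 40.78 mm); Taking the first minus the rest: starting from the r=10.5 cylinder, the r=6.5 cylinder at (15.5, -1) partially overlaps it — only the 6.24 mm² overlap (of its 131.88 mm²) is removed, clipping the outline — boundary = 66.08 mm. Overall, the cross-section is a single solid region. Total boundary length (outer) = 66.08 mm.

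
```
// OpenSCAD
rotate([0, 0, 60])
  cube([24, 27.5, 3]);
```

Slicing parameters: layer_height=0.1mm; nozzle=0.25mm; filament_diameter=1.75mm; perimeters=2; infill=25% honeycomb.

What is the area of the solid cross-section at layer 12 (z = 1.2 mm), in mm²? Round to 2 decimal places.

At z = 1.2 mm: the cube (footprint 24×27.5) is included at this height (area 660.00 mm²); (whole slice rotated 60° about Z — lengths, areas and connectivity unchanged). Overall, the cross-section is a single solid region. Net area = 660.00 mm².

660.00 mm²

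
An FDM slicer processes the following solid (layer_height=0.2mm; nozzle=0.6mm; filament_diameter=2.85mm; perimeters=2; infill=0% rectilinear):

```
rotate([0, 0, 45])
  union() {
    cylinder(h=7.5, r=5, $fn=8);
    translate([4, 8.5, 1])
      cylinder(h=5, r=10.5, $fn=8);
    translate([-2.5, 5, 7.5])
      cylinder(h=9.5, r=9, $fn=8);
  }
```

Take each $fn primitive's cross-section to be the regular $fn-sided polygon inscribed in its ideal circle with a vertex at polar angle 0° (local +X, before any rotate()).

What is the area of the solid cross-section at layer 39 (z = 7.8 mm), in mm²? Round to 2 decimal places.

229.10 mm²

At z = 7.8 mm: the cylinder is not intersected at this z (z outside [0, 7.5]); the cylinder at (4, 8.5) is not intersected at this z (z outside [1, 6]); the r=9 cylinder at (-2.5, 5) contributes a regular 8-gon of circumradius 9 (area = (8/2)·9.000²·sin(360°/8) = 229.10 mm²); Merging all regions: only the r=9 cylinder at (-2.5, 5) is present, so the union is just that shape — area = 229.10 mm²; (whole slice rotated 45° about Z — lengths, areas and connectivity unchanged). Overall, the cross-section is a single solid region. Net area = 229.10 mm².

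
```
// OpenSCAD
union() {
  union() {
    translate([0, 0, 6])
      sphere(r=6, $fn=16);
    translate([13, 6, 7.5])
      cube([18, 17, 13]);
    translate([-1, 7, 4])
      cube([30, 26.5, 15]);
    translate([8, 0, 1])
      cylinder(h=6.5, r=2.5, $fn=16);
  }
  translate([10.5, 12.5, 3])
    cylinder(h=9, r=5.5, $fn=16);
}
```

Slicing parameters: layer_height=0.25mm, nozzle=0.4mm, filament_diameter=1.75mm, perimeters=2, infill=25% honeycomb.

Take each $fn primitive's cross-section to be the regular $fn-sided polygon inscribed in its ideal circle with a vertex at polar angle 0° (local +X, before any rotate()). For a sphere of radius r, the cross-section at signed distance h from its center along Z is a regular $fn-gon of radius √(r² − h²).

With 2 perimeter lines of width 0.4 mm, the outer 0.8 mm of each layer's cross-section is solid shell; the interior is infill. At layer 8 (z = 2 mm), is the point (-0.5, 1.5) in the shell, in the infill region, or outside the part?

At z = 2 mm: the sphere: section is a regular 16-gon, circumradius = √(r²−h²) = √(6²−4²) = 4.472; the cube at (13, 6) is not intersected at this z (z outside [7.5, 20.5]); the cube at (-1, 7) is not intersected at this z (z outside [4, 19]); the r=2.5 cylinder at (8, 0) contributes a regular 16-gon of circumradius 2.5; Merging all regions: the 2 present regions are separate (no shared area or edge), so areas and boundary lengths simply add and each stays a separate island — 2 connected regions; the cylinder at (10.5, 12.5) does not reach this height (z outside [3, 12]); Taking the union: only that combined region is present, so the union is just that shape — 2 connected regions. Overall, the cross-section has 2 separate islands. The nearest boundary edge runs (-1.71, 4.13)→(0.00, 4.47); distance from the point to it = 2.82 mm. (Shell/infill is judged within the island containing the point — the largest one.) The point is inside the cross-section and 2.82 mm from the nearest boundary — more than the 0.8 mm shell width (2 × 0.4), so it's in the infill interior.

infill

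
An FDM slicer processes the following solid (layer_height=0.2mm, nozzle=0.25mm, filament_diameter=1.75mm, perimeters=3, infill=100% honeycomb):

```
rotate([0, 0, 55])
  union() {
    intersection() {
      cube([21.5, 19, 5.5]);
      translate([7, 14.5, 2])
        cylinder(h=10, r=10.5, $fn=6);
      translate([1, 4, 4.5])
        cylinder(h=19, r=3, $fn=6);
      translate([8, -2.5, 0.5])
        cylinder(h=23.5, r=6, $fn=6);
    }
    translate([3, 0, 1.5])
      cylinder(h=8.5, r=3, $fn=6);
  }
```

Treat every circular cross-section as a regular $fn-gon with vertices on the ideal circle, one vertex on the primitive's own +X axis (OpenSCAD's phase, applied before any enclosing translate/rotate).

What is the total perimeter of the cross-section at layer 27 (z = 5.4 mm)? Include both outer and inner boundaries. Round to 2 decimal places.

18.00 mm

At z = 5.4 mm: the cube is present — its section is the full 21.5×19 rectangle (perimeter 81.00 mm); the r=10.5 cylinder at (7, 14.5) contributes a regular 6-gon of circumradius 10.5 (perimeter = 2·6·10.500·sin(180°/6) = 63.00 mm); the r=3 cylinder at (1, 4) gives a regular 6-gon of circumradius 3 (constant along its height) (perimeter = 2·6·3.000·sin(180°/6) = 18.00 mm); the cylinder at (8, -2.5): section is a regular 6-gon, circumradius r=6 (perimeter = 2·6·6.000·sin(180°/6) = 36.00 mm); Taking the intersection: the r=10.5 cylinder at (7, 14.5) partially overlaps the 21.5×19 cube; clipping to the common part keeps 205.51 mm²; the r=3 cylinder at (1, 4) partially overlaps the running intersection; clipping to the common part keeps 1.71 mm²; the r=6 cylinder at (8, -2.5) does not overlap the running intersection (empty) — nothing remains; the r=3 cylinder at (3, 0) contributes a regular 6-gon of circumradius 3 (perimeter = 2·6·3.000·sin(180°/6) = 18.00 mm); Merging all regions: only the r=3 cylinder at (3, 0) is present, so the union is just that shape — boundary = 18.00 mm; (rotated 55° about Z; rotation is an isometry so areas/perimeters/island counts are preserved). Overall, the cross-section is a single solid region. Total boundary length (outer) = 18.00 mm.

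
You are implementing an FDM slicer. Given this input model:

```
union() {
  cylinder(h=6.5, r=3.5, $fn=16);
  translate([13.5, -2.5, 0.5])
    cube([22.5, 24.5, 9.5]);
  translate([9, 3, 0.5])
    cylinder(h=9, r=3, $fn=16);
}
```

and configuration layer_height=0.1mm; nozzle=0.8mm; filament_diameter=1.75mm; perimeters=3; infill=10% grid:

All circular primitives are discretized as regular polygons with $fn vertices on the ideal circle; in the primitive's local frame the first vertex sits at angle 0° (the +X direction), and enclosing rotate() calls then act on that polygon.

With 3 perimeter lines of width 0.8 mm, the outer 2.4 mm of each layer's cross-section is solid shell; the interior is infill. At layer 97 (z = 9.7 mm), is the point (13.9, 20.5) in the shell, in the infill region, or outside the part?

shell

At z = 9.7 mm: the cylinder does not reach this height (z outside [0, 6.5]); the cube at (13.5, -2.5) (footprint 22.5×24.5) is included at this height; the cylinder at (9, 3) does not reach this height (z outside [0.5, 9.5]); Merging all regions: only the 22.5×24.5 cube at (13.5, -2.5) is present, so the union is just that shape — 1 connected region. Overall, the cross-section is a single solid region. The nearest boundary edge runs (13.50, 22.00)→(13.50, -2.50); distance from the point to it = 0.40 mm. The point is inside the cross-section, 0.40 mm from the nearest boundary — within the 2.4 mm shell band (3 × 0.8).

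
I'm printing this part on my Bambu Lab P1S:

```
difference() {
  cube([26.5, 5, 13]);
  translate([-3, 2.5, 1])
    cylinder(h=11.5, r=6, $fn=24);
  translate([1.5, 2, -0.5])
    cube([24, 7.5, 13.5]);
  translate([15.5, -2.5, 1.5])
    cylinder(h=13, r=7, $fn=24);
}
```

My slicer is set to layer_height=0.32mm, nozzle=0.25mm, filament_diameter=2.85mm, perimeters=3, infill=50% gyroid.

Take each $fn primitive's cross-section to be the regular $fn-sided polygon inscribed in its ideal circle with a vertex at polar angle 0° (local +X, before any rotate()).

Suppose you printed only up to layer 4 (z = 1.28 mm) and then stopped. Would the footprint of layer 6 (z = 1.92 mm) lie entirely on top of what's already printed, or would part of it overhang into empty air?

Compare the two slices. At z = 1.28: the cube is present — its section is the full 26.5×5 rectangle (area 132.50 mm²); the r=6 cylinder at (-3, 2.5) contributes a regular 24-gon of circumradius 6 (area = (24/2)·6.000²·sin(360°/24) = 111.81 mm²); the 24×7.5 cube at (1.5, 2) contributes its full rectangle (area 180.00 mm²); the cylinder at (15.5, -2.5) is absent (z outside [1.5, 14.5]); After the difference (first − rest): starting from the 26.5×5 cube (132.50 mm²), the r=6 cylinder at (-3, 2.5) partially overlaps it — only the 13.92 mm² overlap (of its 111.81 mm²) is removed, clipping the outline; the 24×7.5 cube at (1.5, 2) partially overlaps it — only the 68.05 mm² overlap (of its 180.00 mm²) is removed, clipping the outline — area = 50.52 mm². At z = 1.92: the 26.5×5 cube contributes its full rectangle (area 132.50 mm²); the r=6 cylinder at (-3, 2.5) gives a regular 24-gon of circumradius 6 (constant along its height) (area = (24/2)·6.000²·sin(360°/24) = 111.81 mm²); the cube at (1.5, 2) (footprint 24×7.5) is included at this height (area 180.00 mm²); the cylinder at (15.5, -2.5): section is a regular 24-gon, circumradius r=7 (area = (24/2)·7.000²·sin(360°/24) = 152.19 mm²); After the difference (first − rest): starting from the 26.5×5 cube (132.50 mm²), the r=6 cylinder at (-3, 2.5) partially overlaps it — only the 13.92 mm² overlap (of its 111.81 mm²) is removed, clipping the outline; the 24×7.5 cube at (1.5, 2) partially overlaps it — only the 68.05 mm² overlap (of its 180.00 mm²) is removed, clipping the outline; the r=7 cylinder at (15.5, -2.5) partially overlaps it — only the 23.90 mm² overlap (of its 152.19 mm²) is removed, clipping the outline — area = 26.63 mm². Checking containment: the cross-section at z = 1.92 is a subset of the cross-section at z = 1.28.

entirely on top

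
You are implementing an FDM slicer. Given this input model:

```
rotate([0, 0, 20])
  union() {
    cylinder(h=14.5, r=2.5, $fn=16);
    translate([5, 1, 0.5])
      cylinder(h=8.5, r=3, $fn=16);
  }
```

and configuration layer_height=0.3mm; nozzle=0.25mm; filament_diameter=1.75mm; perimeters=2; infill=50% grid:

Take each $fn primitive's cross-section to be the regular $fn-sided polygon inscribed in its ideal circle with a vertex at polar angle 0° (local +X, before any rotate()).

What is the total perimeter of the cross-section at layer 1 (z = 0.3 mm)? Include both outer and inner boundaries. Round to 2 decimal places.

At z = 0.3 mm: the r=2.5 cylinder gives a regular 16-gon of circumradius 2.5 (constant along its height) (perimeter = 2·16·2.500·sin(180°/16) = 15.61 mm); the cylinder at (5, 1) is absent (z outside [0.5, 9]); Merging all regions: only the r=2.5 cylinder is present, so the union is just that shape — boundary = 15.61 mm; (whole slice rotated 20° about Z — lengths, areas and connectivity unchanged). Overall, the cross-section is a single solid region. Total boundary length (outer) = 15.61 mm.

15.61 mm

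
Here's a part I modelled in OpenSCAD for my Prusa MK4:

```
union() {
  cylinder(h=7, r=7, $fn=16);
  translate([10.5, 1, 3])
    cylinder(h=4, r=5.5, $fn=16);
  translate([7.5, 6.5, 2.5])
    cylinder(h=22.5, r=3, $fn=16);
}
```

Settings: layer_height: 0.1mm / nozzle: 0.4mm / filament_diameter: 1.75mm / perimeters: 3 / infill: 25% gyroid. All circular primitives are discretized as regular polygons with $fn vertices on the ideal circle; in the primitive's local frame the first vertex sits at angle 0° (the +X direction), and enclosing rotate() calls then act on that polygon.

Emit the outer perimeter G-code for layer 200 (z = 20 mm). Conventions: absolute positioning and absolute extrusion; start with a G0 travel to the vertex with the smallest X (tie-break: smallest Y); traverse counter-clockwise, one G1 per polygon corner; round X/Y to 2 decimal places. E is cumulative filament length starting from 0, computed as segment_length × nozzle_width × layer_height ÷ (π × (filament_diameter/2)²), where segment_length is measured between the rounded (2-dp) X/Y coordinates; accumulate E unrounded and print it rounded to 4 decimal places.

At z = 20 mm: the cylinder is not intersected at this z (z outside [0, 7]); the cylinder at (10.5, 1) does not reach this height (z outside [3, 7]); the cylinder at (7.5, 6.5): section is a regular 16-gon, circumradius r=3; Merging all regions: only the r=3 cylinder at (7.5, 6.5) is present, so the union is just that shape — 1 connected region. The outline is a single polygon with 16 vertices. Extrusion per mm of travel: 0.4 × 0.1 / (π × 0.875²) = 0.016630. Accumulating E over each segment gives final E = 0.3114.

G0 X4.50 Y6.50 Z20.00
G1 X4.73 Y5.35 E0.0195
G1 X5.38 Y4.38 E0.0389
G1 X6.35 Y3.73 E0.0583
G1 X7.50 Y3.50 E0.0778
G1 X8.65 Y3.73 E0.0973
G1 X9.62 Y4.38 E0.1168
G1 X10.27 Y5.35 E0.1362
G1 X10.50 Y6.50 E0.1557
G1 X10.27 Y7.65 E0.1752
G1 X9.62 Y8.62 E0.1946
G1 X8.65 Y9.27 E0.2140
G1 X7.50 Y9.50 E0.2335
G1 X6.35 Y9.27 E0.2530
G1 X5.38 Y8.62 E0.2724
G1 X4.73 Y7.65 E0.2919
G1 X4.50 Y6.50 E0.3114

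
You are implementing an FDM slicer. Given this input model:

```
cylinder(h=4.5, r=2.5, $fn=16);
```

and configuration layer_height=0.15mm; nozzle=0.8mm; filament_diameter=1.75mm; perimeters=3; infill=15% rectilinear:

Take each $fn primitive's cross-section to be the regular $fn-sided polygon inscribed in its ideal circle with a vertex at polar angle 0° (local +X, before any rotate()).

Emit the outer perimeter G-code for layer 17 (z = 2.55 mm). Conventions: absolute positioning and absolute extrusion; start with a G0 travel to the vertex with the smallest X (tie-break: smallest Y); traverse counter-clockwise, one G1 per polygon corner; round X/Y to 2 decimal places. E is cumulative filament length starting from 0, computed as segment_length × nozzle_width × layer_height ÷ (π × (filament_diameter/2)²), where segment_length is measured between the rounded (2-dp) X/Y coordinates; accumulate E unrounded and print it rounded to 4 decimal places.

G0 X-2.50 Y0.00 Z2.55
G1 X-2.31 Y-0.96 E0.0488
G1 X-1.77 Y-1.77 E0.0974
G1 X-0.96 Y-2.31 E0.1460
G1 X0.00 Y-2.50 E0.1948
G1 X0.96 Y-2.31 E0.2436
G1 X1.77 Y-1.77 E0.2922
G1 X2.31 Y-0.96 E0.3407
G1 X2.50 Y0.00 E0.3896
G1 X2.31 Y0.96 E0.4384
G1 X1.77 Y1.77 E0.4870
G1 X0.96 Y2.31 E0.5355
G1 X0.00 Y2.50 E0.5844
G1 X-0.96 Y2.31 E0.6332
G1 X-1.77 Y1.77 E0.6817
G1 X-2.31 Y0.96 E0.7303
G1 X-2.50 Y0.00 E0.7791

At z = 2.55 mm: the cylinder: section is a regular 16-gon, circumradius r=2.5. The outline is a single polygon with 16 vertices. Extrusion per mm of travel: 0.8 × 0.15 / (π × 0.875²) = 0.049890. Accumulating E over each segment gives final E = 0.7791.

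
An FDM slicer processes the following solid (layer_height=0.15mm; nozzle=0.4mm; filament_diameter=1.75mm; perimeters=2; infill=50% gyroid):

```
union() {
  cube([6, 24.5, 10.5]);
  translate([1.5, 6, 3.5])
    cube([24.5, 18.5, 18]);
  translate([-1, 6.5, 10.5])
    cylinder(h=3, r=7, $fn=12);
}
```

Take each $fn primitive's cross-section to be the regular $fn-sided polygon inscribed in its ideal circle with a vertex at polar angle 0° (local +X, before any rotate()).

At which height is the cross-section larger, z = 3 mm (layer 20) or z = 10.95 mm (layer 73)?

Layer 20 (z = 3): the 6×24.5 cube contributes its full rectangle (area 147.00 mm²); the cube at (1.5, 6) does not reach this height (z outside [3.5, 21.5]); the cylinder at (-1, 6.5) is not intersected at this z (z outside [10.5, 13.5]); Combining (union): only the 6×24.5 cube is present, so the union is just that shape — area = 147.00 mm². So its area = 147.00 mm². Layer 73 (z = 10.95): the cube is absent (z outside [0, 10.5]); the cube at (1.5, 6) is present — its section is the full 24.5×18.5 rectangle (area 453.25 mm²); the r=7 cylinder at (-1, 6.5) contributes a regular 12-gon of circumradius 7 (area = (12/2)·7.000²·sin(360°/12) = 147.00 mm²); Taking the union: the regions partially overlap — summed areas 600.25 mm² minus the doubly-counted overlap 22.30 mm² gives 577.95 mm² — area = 577.95 mm². So its area = 577.95 mm². Layer 73 is larger (577.95 vs 147.00 mm²).

layer 73 (z = 10.95 mm)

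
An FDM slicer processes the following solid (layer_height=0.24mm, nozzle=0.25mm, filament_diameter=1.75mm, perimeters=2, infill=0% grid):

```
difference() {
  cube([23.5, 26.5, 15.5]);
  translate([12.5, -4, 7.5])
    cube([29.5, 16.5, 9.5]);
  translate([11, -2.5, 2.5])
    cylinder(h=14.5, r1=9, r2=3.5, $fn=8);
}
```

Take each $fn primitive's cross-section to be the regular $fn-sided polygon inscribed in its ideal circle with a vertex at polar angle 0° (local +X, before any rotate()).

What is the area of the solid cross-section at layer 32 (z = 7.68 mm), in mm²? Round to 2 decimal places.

At z = 7.68 mm: the cube is present — its section is the full 23.5×26.5 rectangle (area 622.75 mm²); the 29.5×16.5 cube at (12.5, -4) contributes its full rectangle (area 486.75 mm²); the cone at (11, -2.5) (r1=9→r2=3.5) has section circumradius 7.035 here — a regular 8-gon (area = (8/2)·7.035²·sin(360°/8) = 139.99 mm²); Taking the first minus the rest: starting from the 23.5×26.5 cube (622.75 mm²), the 29.5×16.5 cube at (12.5, -4) partially overlaps it — only the 137.50 mm² overlap (of its 486.75 mm²) is removed, clipping the outline; the cone at (11, -2.5) partially overlaps it — only the 25.04 mm² overlap (of its 139.99 mm²) is removed, clipping the outline — area = 460.21 mm². Overall, the cross-section is a single solid region. Net area = 460.21 mm².

460.21 mm²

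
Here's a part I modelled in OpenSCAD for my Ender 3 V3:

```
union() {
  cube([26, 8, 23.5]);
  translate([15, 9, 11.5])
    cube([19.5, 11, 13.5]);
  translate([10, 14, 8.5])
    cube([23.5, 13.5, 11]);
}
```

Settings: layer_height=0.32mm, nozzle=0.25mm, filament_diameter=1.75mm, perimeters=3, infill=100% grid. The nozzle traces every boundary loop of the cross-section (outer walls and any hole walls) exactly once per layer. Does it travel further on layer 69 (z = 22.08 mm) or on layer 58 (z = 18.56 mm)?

Layer 69 (z = 22.08): the cube is present — its section is the full 26×8 rectangle (perimeter 68.00 mm); the 19.5×11 cube at (15, 9) contributes its full rectangle (perimeter 61.00 mm); the cube at (10, 14) is absent (z outside [8.5, 19.5]); Combining (union): the 2 present regions are separate (no shared area or edge), so areas and boundary lengths simply add and each stays a separate island — boundary = 129.00 mm. So its perimeter = 129.00 mm. Layer 58 (z = 18.56): the cube is present — its section is the full 26×8 rectangle (perimeter 68.00 mm); the cube at (15, 9) (footprint 19.5×11) is included at this height (perimeter 61.00 mm); the cube at (10, 14) (footprint 23.5×13.5) is included at this height (perimeter 74.00 mm); Taking the union: the regions partially overlap (shared area 111.00 mm²), so the edge portions inside another operand are dropped and the merged outline is re-measured after clipping — boundary = 154.00 mm. So its perimeter = 154.00 mm. Layer 58 is larger (154.00 vs 129.00 mm).

layer 58 (z = 18.56 mm)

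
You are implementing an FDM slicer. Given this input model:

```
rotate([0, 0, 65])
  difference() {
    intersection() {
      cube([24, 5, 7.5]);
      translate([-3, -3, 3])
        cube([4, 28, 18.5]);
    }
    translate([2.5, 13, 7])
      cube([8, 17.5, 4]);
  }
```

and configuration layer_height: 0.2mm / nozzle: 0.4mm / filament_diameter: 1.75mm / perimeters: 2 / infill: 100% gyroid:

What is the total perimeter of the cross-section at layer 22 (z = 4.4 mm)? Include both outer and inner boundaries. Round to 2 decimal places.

12.00 mm

At z = 4.4 mm: the cube is present — its section is the full 24×5 rectangle (perimeter 58.00 mm); the cube at (-3, -3) (footprint 4×28) is included at this height (perimeter 64.00 mm); Taking the intersection: the 4×28 cube at (-3, -3) partially overlaps the 24×5 cube; clipping to the common part keeps 5.00 mm² — boundary = 12.00 mm; the cube at (2.5, 13) is not intersected at this z (z outside [7, 11]); Subtracting the remaining from the first: none of the subtracted shapes is present at this height, so that combined region is unchanged — boundary = 12.00 mm; (rotated 65° about Z; rotation is an isometry so areas/perimeters/island counts are preserved). Overall, the cross-section is a single solid region. Total boundary length (outer) = 12.00 mm.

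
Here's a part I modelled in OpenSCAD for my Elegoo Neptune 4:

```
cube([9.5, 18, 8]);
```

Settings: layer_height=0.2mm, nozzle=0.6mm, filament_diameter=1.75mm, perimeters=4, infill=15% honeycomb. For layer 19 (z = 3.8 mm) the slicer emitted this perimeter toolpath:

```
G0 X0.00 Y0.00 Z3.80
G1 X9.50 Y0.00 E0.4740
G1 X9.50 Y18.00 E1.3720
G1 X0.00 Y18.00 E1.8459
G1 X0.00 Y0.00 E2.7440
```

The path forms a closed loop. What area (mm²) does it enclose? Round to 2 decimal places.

Apply the shoelace formula to the sequence of (X, Y) vertices; enclosed area = 171.00 mm².

171.00 mm²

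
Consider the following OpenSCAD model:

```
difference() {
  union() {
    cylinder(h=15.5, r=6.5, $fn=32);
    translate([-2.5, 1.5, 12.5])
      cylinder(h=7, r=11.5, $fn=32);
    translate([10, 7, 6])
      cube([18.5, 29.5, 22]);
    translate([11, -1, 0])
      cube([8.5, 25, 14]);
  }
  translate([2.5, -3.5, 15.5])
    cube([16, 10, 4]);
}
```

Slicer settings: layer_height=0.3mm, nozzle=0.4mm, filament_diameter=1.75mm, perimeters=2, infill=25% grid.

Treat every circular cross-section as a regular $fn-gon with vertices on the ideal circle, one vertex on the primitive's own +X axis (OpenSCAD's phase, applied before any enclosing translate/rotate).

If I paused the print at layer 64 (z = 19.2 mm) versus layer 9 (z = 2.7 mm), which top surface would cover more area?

layer 64 (z = 19.2 mm)

Layer 64 (z = 19.2): the cylinder does not reach this height (z outside [0, 15.5]); the r=11.5 cylinder at (-2.5, 1.5) contributes a regular 32-gon of circumradius 11.5 (area = (32/2)·11.500²·sin(360°/32) = 412.81 mm²); the cube at (10, 7) is present — its section is the full 18.5×29.5 rectangle (area 545.75 mm²); the cube at (11, -1) does not reach this height (z outside [0, 14]); Taking the union: the 2 present regions are separate (no shared area or edge), so areas and boundary lengths simply add and each stays a separate island — area = 958.56 mm²; the 16×10 cube at (2.5, -3.5) contributes its full rectangle (area 160.00 mm²); Subtracting the remaining from the first: starting from the result so far (958.56 mm²), the 16×10 cube at (2.5, -3.5) partially overlaps it — only the 60.90 mm² overlap (of its 160.00 mm²) is removed, clipping the outline — area = 897.66 mm². So its area = 897.66 mm². Layer 9 (z = 2.7): the r=6.5 cylinder contributes a regular 32-gon of circumradius 6.5 (area = (32/2)·6.500²·sin(360°/32) = 131.88 mm²); the cylinder at (-2.5, 1.5) does not reach this height (z outside [12.5, 19.5]); the cube at (10, 7) does not reach this height (z outside [6, 28]); the cube at (11, -1) is present — its section is the full 8.5×25 rectangle (area 212.50 mm²); Merging all regions: the 2 present regions are separate (no shared area or edge), so areas and boundary lengths simply add and each stays a separate island — area = 344.38 mm²; the cube at (2.5, -3.5) is absent (z outside [15.5, 19.5]); After the difference (first − rest): none of the subtracted shapes is present at this height, so that combined region is unchanged — area = 344.38 mm². So its area = 344.38 mm². Layer 64 is larger (897.66 vs 344.38 mm²).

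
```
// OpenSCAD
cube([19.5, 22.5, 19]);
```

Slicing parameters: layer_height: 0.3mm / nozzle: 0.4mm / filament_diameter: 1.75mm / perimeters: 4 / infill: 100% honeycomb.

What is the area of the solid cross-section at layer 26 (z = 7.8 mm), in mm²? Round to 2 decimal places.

438.75 mm²

At z = 7.8 mm: the cube (footprint 19.5×22.5) is included at this height (area 438.75 mm²). Overall, the cross-section is a single solid region. Net area = 438.75 mm².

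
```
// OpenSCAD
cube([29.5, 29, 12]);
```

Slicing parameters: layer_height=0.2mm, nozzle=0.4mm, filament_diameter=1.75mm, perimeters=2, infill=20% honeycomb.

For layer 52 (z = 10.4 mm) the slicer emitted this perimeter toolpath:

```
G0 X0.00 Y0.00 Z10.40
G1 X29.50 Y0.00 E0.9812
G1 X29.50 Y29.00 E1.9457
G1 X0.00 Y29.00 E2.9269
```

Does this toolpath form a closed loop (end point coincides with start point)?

no

Start point (G0): (0.00, 0.00). End point (last G1): the path does not return to the start — open.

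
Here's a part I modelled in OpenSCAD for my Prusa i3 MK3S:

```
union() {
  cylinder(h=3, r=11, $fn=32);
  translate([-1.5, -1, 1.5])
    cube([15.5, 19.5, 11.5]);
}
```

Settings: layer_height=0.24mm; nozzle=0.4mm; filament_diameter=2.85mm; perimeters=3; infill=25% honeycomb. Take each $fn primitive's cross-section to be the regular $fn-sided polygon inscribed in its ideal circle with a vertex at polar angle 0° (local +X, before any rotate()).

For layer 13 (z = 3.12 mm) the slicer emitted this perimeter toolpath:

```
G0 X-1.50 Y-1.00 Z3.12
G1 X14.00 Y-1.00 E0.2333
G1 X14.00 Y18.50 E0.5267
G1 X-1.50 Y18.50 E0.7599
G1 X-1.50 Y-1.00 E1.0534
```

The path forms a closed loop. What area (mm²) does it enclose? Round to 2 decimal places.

Apply the shoelace formula to the sequence of (X, Y) vertices; enclosed area = 302.25 mm².

302.25 mm²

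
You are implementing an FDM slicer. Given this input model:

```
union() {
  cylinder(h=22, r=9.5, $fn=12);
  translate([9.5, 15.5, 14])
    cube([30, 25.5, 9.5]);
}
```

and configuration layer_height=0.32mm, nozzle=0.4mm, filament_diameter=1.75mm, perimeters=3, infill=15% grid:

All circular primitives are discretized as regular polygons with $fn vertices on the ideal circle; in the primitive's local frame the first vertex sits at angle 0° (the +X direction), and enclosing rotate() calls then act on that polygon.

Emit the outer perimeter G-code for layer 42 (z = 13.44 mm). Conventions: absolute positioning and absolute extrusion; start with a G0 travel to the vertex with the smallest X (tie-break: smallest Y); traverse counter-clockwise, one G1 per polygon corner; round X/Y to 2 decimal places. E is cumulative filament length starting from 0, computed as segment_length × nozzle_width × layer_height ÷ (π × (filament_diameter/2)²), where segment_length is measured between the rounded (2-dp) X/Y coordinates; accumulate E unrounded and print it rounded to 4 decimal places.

At z = 13.44 mm: the cylinder: section is a regular 12-gon, circumradius r=9.5; the cube at (9.5, 15.5) is absent (z outside [14, 23.5]); Merging all regions: only the r=9.5 cylinder is present, so the union is just that shape — 1 connected region. The outline is a single polygon with 12 vertices. Extrusion per mm of travel: 0.4 × 0.32 / (π × 0.875²) = 0.053216. Accumulating E over each segment gives final E = 3.1409.

G0 X-9.50 Y0.00 Z13.44
G1 X-8.23 Y-4.75 E0.2617
G1 X-4.75 Y-8.23 E0.5236
G1 X0.00 Y-9.50 E0.7852
G1 X4.75 Y-8.23 E1.0469
G1 X8.23 Y-4.75 E1.3088
G1 X9.50 Y0.00 E1.5704
G1 X8.23 Y4.75 E1.8321
G1 X4.75 Y8.23 E2.0940
G1 X0.00 Y9.50 E2.3556
G1 X-4.75 Y8.23 E2.6173
G1 X-8.23 Y4.75 E2.8792
G1 X-9.50 Y0.00 E3.1409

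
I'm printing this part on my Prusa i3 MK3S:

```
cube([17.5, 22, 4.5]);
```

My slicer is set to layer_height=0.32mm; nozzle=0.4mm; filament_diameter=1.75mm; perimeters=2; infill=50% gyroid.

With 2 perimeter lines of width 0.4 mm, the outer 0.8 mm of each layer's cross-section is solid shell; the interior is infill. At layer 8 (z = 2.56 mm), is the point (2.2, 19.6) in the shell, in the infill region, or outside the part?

infill

At z = 2.56 mm: the cube is present — its section is the full 17.5×22 rectangle. Overall, the cross-section is a single solid region. The nearest boundary edge runs (0.00, 22.00)→(0.00, 0.00); distance from the point to it = 2.20 mm. The point is inside the cross-section and 2.20 mm from the nearest boundary — more than the 0.8 mm shell width (2 × 0.4), so it's in the infill interior.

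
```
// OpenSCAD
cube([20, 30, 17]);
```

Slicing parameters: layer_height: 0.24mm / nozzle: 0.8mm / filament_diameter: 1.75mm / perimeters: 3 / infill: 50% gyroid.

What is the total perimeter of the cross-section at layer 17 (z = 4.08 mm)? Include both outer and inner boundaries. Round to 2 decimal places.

100.00 mm

At z = 4.08 mm: the cube is present — its section is the full 20×30 rectangle (perimeter 100.00 mm). Overall, the cross-section is a single solid region. Total boundary length (outer) = 100.00 mm.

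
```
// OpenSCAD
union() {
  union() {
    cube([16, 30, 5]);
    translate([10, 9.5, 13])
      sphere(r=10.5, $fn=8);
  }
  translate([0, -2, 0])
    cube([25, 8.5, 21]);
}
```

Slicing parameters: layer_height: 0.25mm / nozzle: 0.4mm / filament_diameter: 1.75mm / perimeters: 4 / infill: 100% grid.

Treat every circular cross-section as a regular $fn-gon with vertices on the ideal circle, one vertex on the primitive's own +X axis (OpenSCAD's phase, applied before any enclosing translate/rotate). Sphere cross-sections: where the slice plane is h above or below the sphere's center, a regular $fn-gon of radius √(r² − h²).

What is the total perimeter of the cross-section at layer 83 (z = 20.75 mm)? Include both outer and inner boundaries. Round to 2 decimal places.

At z = 20.75 mm: the cube is absent (z outside [0, 5]); the r=10.5 sphere at (10, 9.5) contributes a regular 8-gon of circumradius √(10.5²−7.75²) = 7.084 (perimeter = 2·8·7.084·sin(180°/8) = 43.38 mm); Merging all regions: only the r=10.5 sphere at (10, 9.5) is present, so the union is just that shape — boundary = 43.38 mm; the cube at (0, -2) (footprint 25×8.5) is included at this height (perimeter 67.00 mm); Combining (union): the regions partially overlap (shared area 32.20 mm²), so the edge portions inside another operand are dropped and the merged outline is re-measured after clipping — boundary = 83.50 mm. Overall, the cross-section is a single solid region. Total boundary length (outer) = 83.50 mm.

83.50 mm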